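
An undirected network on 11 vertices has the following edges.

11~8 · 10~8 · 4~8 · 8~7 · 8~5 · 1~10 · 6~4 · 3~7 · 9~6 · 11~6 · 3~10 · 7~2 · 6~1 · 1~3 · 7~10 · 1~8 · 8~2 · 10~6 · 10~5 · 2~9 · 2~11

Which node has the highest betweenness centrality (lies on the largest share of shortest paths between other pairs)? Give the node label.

8

Unnormalized betweenness of each node: 1:43/20, 2:4, 3:1/3, 4:1/4, 5:0, 6:79/10, 7:27/10, 8:373/30, 9:1/2, 10:419/60, 11:3/4.
8 has the largest value, 373/30, making it the main broker — the node through which the most shortest paths run.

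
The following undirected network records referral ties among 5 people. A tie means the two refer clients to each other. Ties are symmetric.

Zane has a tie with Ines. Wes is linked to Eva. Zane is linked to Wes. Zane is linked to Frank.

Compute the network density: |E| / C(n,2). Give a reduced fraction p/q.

There are 4 edges and 5 nodes, so the maximum possible is C(5,2) = 10.
Density = 4/10 = 2/5.

2/5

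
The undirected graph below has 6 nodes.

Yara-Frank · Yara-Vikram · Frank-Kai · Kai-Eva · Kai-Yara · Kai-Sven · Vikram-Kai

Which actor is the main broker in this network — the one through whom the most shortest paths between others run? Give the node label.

Unnormalized betweenness of each node: Eva:0, Frank:0, Kai:15/2, Sven:0, Vikram:0, Yara:1/2.
Kai has the largest value, 15/2, making it the main broker — the node through which the most shortest paths run.

Kai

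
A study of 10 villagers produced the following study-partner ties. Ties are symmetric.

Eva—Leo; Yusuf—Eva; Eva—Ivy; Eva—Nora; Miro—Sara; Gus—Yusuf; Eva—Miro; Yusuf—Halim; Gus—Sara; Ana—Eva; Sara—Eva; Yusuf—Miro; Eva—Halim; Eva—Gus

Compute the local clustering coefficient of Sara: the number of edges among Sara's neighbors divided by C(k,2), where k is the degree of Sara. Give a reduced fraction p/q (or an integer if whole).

Sara's neighbors: Eva, Gus, and Miro (k = 3).
Possible neighbor pairs: C(3,2) = 3. Edges among them: Eva–Gus, Eva–Miro → e = 2.
Clustering(Sara) = 2/3.

2/3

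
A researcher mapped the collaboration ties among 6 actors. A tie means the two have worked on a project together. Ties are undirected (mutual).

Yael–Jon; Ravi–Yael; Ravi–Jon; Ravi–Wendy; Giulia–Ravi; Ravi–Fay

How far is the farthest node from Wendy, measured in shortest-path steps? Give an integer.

Distances from Wendy: Fay:2, Giulia:2, Jon:2, Ravi:1, Yael:2.
The largest is 2 (to Giulia, Fay, Jon, and Yael), so the eccentricity of Wendy is 2.

2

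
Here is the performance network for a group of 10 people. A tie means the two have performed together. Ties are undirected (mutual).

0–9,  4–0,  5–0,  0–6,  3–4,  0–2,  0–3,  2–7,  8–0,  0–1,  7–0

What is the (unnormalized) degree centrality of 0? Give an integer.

0 is directly tied to 1, 2, 3, 4, 5, 6, 7, 8, and 9. That is 9 neighbors, so the degree of 0 is 9.

9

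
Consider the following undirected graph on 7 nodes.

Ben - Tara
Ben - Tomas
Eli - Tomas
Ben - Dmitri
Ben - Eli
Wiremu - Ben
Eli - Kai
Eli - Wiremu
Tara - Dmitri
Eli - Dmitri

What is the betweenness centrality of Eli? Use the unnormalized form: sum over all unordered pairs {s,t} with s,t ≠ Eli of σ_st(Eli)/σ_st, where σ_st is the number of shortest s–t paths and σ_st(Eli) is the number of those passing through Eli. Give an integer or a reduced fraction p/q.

13/2

Pairs whose geodesics pass through Eli — Tara–Kai: 2/2; Kai–Wiremu: 1; Kai–Dmitri: 1; Kai–Tomas: 1; Kai–Ben: 1; Wiremu–Dmitri: 1/2; Wiremu–Tomas: 1/2; Dmitri–Tomas: 1/2.
All other pairs contribute 0.
Summing the contributions gives betweenness(Eli) = 13/2.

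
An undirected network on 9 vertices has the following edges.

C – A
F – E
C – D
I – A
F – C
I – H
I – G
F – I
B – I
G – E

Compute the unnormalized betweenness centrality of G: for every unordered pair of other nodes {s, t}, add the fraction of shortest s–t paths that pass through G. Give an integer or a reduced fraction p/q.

11/6

Pairs whose geodesics pass through G — A–E: 1/3; E–B: 1/2; E–I: 1/2; E–H: 1/2.
All other pairs contribute 0.
Summing the contributions gives betweenness(G) = 11/6.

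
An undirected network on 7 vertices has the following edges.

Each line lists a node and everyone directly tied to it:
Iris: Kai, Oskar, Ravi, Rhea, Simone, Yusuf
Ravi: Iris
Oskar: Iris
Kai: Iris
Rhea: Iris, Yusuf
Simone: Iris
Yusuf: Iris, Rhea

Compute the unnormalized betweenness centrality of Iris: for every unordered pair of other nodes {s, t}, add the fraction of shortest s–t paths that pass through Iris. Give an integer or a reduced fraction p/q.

14

Pairs whose geodesics pass through Iris — Yusuf–Simone: 1; Yusuf–Oskar: 1; Yusuf–Ravi: 1; Yusuf–Kai: 1; Simone–Oskar: 1; Simone–Ravi: 1; Simone–Rhea: 1; Simone–Kai: 1; Oskar–Ravi: 1; Oskar–Rhea: 1; Oskar–Kai: 1; Ravi–Rhea: 1; Ravi–Kai: 1; Rhea–Kai: 1.
All other pairs contribute 0.
Summing the contributions gives betweenness(Iris) = 14.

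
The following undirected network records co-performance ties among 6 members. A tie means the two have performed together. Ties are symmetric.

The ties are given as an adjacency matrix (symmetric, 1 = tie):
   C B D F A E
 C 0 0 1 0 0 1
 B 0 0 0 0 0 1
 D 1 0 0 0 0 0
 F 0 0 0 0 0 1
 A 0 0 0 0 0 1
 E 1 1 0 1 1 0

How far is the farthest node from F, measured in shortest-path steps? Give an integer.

Distances from F: A:2, B:2, C:2, D:3, E:1.
The largest is 3 (to D), so the eccentricity of F is 3.

3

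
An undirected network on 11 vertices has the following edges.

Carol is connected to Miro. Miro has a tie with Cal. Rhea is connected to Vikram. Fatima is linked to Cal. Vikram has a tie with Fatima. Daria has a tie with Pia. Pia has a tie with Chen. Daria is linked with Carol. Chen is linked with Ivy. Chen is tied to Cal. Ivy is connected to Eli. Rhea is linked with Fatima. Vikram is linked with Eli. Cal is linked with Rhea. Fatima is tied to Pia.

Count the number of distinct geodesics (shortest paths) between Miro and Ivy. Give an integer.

The shortest distance is 3, and the only length-3 path is Miro–Cal–Chen–Ivy. So there is exactly 1 shortest path.

1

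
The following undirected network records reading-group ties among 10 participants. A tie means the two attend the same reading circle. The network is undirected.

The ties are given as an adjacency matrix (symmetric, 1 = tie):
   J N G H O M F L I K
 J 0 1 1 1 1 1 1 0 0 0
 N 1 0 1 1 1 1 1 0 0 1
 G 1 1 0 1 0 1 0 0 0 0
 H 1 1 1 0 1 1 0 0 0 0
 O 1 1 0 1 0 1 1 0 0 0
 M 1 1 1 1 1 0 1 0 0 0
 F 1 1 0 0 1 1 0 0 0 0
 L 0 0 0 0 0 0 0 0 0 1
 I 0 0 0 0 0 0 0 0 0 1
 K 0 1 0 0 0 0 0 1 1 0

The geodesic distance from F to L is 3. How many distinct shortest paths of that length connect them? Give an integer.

The shortest distance is 3, and the only length-3 path is F–N–K–L. So there is exactly 1 shortest path.

1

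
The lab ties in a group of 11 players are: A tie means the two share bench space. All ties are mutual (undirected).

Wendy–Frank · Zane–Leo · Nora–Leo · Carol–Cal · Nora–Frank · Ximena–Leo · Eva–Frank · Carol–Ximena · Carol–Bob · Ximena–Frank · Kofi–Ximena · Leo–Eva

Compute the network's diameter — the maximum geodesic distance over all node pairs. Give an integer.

Eccentricity of each node (its greatest distance to any other): Bob:4, Cal:4, Carol:3, Eva:4, Frank:3, Kofi:3, Leo:3, Nora:4, Wendy:4, Ximena:2, Zane:4.
The maximum eccentricity is 4, realized for instance by the pair Wendy–Zane via Wendy – Frank – Nora – Leo – Zane. So the diameter is 4.

4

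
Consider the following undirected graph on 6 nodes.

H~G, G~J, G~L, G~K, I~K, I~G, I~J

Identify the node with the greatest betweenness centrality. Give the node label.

Unnormalized betweenness of each node: G:15/2, H:0, I:1/2, J:0, K:0, L:0.
G has the largest value, 15/2, making it the main broker — the node through which the most shortest paths run.

G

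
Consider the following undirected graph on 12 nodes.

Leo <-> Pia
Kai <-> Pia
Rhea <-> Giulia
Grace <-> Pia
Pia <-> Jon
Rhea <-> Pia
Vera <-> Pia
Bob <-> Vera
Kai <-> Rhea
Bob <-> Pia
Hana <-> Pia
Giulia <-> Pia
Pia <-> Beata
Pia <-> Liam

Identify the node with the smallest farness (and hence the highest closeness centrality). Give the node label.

Pia

Farness (sum of distances to all others) for each node — Beata:21, Bob:20, Giulia:20, Grace:21, Hana:21, Jon:21, Kai:20, Leo:21, Liam:21, Pia:11, Rhea:19, Vera:20.
The smallest farness is 11, for Pia, so Pia has the highest closeness.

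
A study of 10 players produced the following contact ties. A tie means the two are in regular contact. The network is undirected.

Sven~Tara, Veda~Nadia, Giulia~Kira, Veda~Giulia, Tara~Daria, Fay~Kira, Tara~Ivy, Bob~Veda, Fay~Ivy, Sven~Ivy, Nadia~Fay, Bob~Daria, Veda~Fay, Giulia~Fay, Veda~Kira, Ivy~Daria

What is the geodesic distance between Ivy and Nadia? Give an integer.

One shortest route is Ivy – Fay – Nadia, which uses 2 edges, and Ivy and Nadia are not directly tied, so nothing shorter exists. So d(Ivy,Nadia) = 2.

2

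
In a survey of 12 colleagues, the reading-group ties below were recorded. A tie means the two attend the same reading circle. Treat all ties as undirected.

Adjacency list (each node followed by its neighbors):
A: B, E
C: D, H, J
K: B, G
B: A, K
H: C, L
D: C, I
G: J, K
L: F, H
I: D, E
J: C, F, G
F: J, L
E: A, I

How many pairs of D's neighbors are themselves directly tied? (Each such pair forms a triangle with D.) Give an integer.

D's neighbors are C and I, but none of them are tied to each other, so no triangle contains D.

0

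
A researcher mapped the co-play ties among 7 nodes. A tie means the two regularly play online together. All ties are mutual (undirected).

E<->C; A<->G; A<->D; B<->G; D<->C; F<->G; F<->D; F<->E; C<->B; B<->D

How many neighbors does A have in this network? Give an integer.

2

A is directly tied to D and G. That is 2 neighbors, so the degree of A is 2.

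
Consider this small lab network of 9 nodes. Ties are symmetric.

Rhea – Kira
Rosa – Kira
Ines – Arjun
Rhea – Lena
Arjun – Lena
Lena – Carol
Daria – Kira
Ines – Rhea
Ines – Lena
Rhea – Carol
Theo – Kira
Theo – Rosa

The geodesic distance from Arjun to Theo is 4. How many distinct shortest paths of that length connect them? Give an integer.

The shortest distance is 4. The length-4 paths are: Arjun–Ines–Rhea–Kira–Theo; Arjun–Lena–Rhea–Kira–Theo.
That gives 2 distinct shortest paths.

2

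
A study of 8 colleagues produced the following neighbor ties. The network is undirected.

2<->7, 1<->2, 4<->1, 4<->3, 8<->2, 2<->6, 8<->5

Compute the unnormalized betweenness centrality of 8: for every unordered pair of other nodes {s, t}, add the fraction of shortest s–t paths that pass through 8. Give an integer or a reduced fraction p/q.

6

Pairs whose geodesics pass through 8 — 3–5: 1; 4–5: 1; 6–5: 1; 2–5: 1; 5–1: 1; 5–7: 1.
All other pairs contribute 0.
Summing the contributions gives betweenness(8) = 6.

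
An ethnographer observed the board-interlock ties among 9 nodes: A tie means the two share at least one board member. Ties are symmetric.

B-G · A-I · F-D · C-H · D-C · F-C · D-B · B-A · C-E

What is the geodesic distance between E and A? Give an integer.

One shortest route is E – C – D – B – A, which uses 4 edges, and at distance 3 from E we only reach {B}, which does not include A. So d(E,A) = 4.

4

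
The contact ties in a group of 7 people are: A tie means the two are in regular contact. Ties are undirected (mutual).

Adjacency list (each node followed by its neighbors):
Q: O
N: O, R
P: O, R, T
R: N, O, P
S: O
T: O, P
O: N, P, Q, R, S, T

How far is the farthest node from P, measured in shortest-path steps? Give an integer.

Distances from P: N:2, O:1, Q:2, R:1, S:2, T:1.
The largest is 2 (to Q, S, and N), so the eccentricity of P is 2.

2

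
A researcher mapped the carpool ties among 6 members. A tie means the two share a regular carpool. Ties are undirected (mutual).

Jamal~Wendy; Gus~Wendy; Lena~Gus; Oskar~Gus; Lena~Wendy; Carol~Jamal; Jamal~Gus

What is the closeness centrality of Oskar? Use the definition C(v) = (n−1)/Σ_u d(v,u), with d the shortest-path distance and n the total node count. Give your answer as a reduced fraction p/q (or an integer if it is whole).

Distances from Oskar: Carol:3, Gus:1, Jamal:2, Lena:2, Wendy:2. Sum = 10.
n = 6, so closeness = 5/10 = 1/2.

1/2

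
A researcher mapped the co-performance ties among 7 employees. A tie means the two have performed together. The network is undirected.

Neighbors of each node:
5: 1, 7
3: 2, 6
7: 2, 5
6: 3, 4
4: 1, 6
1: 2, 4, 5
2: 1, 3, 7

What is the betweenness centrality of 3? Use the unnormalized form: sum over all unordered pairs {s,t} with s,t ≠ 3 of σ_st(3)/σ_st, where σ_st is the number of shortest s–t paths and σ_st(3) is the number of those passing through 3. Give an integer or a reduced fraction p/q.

2

Pairs whose geodesics pass through 3 — 6–2: 1; 6–7: 1.
All other pairs contribute 0.
Summing the contributions gives betweenness(3) = 2.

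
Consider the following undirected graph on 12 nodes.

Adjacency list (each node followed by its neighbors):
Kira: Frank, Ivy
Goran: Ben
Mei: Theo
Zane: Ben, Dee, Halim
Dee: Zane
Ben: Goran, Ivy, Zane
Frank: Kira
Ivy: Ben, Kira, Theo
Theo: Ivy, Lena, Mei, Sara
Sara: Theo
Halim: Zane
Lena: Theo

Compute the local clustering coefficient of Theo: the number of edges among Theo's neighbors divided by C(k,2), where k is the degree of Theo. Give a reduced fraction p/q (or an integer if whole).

0

Theo's neighbors: Ivy, Lena, Mei, and Sara (k = 4).
Possible neighbor pairs: C(4,2) = 6. Edges among them: none → e = 0.
Clustering(Theo) = 0/6 = 0.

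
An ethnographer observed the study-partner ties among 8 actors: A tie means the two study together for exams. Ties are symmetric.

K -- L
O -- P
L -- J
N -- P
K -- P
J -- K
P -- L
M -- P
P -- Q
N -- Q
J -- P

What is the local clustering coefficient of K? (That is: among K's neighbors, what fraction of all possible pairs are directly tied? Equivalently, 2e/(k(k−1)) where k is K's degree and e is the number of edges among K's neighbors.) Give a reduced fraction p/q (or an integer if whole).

1

K's neighbors: J, L, and P (k = 3).
Possible neighbor pairs: C(3,2) = 3. Edges among them: J–L, J–P, L–P → e = 3.
Clustering(K) = 3/3 = 1.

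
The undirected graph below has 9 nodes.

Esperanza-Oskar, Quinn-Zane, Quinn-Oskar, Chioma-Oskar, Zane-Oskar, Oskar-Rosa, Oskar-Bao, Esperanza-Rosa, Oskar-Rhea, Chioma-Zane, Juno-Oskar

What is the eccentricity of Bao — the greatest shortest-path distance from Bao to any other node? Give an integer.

Distances from Bao: Chioma:2, Esperanza:2, Juno:2, Oskar:1, Quinn:2, Rhea:2, Rosa:2, Zane:2.
The largest is 2 (to Quinn, Chioma, Esperanza, Rhea, Zane, Rosa, and Juno), so the eccentricity of Bao is 2.

2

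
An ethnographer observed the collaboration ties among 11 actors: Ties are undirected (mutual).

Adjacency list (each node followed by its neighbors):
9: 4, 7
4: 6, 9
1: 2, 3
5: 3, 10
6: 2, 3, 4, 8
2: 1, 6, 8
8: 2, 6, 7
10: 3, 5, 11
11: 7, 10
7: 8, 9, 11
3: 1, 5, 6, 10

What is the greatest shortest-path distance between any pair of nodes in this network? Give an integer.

Eccentricity of each node (its greatest distance to any other): 1:4, 2:3, 3:3, 4:3, 5:4, 6:3, 7:3, 8:3, 9:4, 10:3, 11:3.
The maximum eccentricity is 4, realized for instance by the pair 9–5 via 9 – 7 – 11 – 10 – 5. So the diameter is 4.

4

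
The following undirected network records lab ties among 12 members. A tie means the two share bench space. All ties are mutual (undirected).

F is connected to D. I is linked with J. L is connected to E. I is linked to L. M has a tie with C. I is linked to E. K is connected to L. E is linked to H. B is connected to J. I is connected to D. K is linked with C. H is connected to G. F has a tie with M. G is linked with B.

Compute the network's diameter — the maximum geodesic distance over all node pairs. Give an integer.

Eccentricity of each node (its greatest distance to any other): B:5, C:5, D:4, E:4, F:5, G:6, H:5, I:3, J:4, K:4, L:3, M:6.
The maximum eccentricity is 6, realized for instance by the pair M–G via M – C – K – L – E – H – G. So the diameter is 6.

6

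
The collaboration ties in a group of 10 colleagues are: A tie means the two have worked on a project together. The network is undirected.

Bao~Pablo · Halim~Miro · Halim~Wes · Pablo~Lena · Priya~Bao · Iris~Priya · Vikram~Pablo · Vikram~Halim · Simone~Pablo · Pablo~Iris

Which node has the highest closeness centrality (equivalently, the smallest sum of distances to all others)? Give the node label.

Farness (sum of distances to all others) for each node — Bao:21, Halim:21, Iris:21, Lena:23, Miro:29, Pablo:15, Priya:27, Simone:23, Vikram:17, Wes:29.
The smallest farness is 15, for Pablo, so Pablo has the highest closeness.

Pablo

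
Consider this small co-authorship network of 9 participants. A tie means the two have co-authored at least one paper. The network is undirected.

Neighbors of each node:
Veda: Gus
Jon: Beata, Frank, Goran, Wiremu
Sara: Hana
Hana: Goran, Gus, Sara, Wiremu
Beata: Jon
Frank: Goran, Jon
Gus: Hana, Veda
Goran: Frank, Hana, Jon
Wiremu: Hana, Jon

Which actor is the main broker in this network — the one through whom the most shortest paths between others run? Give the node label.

Hana

Unnormalized betweenness of each node: Beata:0, Frank:0, Goran:8, Gus:7, Hana:35/2, Jon:17/2, Sara:0, Veda:0, Wiremu:4.
Hana has the largest value, 35/2, making it the main broker — the node through which the most shortest paths run.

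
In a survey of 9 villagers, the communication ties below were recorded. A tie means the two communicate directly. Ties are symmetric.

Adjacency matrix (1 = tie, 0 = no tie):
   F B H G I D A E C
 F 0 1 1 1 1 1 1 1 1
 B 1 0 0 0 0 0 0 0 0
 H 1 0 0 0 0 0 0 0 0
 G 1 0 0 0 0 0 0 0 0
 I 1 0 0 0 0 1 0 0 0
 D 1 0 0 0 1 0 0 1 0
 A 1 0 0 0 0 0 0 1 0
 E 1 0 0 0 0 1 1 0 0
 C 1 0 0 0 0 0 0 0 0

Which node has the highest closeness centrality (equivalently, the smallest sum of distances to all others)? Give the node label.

Farness (sum of distances to all others) for each node — A:14, B:15, C:15, D:13, E:13, F:8, G:15, H:15, I:14.
The smallest farness is 8, for F, so F has the highest closeness.

F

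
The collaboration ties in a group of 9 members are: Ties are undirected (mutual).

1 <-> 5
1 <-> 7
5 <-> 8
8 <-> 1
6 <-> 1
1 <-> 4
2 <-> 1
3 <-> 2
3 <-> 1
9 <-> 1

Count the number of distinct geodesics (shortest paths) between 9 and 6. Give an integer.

The shortest distance is 2, and the only length-2 path is 9–1–6. So there is exactly 1 shortest path.

1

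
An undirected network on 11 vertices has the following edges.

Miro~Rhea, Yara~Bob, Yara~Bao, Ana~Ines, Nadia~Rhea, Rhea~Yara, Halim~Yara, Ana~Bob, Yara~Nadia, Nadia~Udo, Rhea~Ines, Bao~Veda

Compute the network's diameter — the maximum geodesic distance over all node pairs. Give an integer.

Eccentricity of each node (its greatest distance to any other): Ana:4, Bao:3, Bob:3, Halim:3, Ines:4, Miro:4, Nadia:3, Rhea:3, Udo:4, Veda:4, Yara:2.
The maximum eccentricity is 4, realized for instance by the pair Udo–Ana via Udo – Nadia – Rhea – Ines – Ana. So the diameter is 4.

4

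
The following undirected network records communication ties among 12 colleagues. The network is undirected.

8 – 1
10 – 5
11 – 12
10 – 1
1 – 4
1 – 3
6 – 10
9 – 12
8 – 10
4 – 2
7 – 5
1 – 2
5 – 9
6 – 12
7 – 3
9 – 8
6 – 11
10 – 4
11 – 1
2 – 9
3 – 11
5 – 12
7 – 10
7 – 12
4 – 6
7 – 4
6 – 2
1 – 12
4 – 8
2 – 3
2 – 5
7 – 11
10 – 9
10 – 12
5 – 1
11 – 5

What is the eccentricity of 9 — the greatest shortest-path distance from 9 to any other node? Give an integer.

Distances from 9: 1:2, 2:1, 3:2, 4:2, 5:1, 6:2, 7:2, 8:1, 10:1, 11:2, 12:1.
The largest is 2 (to 1, 6, 4, 7, 3, and 11), so the eccentricity of 9 is 2.

2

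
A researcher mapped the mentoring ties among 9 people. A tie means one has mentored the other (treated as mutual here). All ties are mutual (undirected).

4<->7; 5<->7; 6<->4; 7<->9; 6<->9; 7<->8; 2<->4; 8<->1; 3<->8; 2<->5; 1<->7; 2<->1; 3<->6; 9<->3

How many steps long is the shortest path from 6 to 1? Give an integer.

One shortest route is 6 – 3 – 8 – 1, which uses 3 edges, and at distance 2 from 6 we only reach {2, 7, 8}, which does not include 1. So d(6,1) = 3.

3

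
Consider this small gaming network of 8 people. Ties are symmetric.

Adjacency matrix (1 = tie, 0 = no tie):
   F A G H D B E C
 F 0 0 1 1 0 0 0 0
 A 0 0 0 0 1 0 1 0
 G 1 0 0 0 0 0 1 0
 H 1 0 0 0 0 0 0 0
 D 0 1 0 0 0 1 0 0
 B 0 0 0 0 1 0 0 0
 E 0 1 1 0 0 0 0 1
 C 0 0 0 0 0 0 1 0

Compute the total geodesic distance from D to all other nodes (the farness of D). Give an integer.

Distances from D: A:1, B:1, C:3, E:2, F:4, G:3, H:5.
Sum = 1 + 1 + 3 + 2 + 4 + 3 + 5 = 19.

19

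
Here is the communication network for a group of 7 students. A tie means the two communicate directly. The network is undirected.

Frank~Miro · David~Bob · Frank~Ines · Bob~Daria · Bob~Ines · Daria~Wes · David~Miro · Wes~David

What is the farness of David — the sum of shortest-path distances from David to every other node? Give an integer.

9

Distances from David: Bob:1, Daria:2, Frank:2, Ines:2, Miro:1, Wes:1.
Sum = 1 + 2 + 2 + 2 + 1 + 1 = 9.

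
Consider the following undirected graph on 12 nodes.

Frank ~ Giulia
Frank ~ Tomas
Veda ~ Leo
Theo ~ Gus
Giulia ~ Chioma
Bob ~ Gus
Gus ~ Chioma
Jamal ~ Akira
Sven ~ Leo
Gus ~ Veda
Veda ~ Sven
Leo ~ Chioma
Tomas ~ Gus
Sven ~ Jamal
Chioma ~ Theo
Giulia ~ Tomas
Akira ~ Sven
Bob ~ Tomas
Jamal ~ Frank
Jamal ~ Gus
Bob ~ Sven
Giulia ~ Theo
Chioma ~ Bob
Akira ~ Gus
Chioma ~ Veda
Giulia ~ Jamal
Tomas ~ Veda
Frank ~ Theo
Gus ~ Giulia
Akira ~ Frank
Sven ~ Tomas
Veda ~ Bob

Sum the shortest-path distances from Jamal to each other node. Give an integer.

17

Distances from Jamal: Akira:1, Bob:2, Chioma:2, Frank:1, Giulia:1, Gus:1, Leo:2, Sven:1, Theo:2, Tomas:2, Veda:2.
Sum = 1 + 2 + 2 + 1 + 1 + 1 + 2 + 1 + 2 + 2 + 2 = 17.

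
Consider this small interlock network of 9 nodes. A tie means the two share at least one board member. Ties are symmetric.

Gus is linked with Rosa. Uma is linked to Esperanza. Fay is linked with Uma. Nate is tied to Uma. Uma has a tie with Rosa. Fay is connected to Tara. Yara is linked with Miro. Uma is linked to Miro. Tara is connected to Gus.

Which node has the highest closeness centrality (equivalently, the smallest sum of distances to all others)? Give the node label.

Farness (sum of distances to all others) for each node — Esperanza:18, Fay:15, Gus:19, Miro:16, Nate:18, Rosa:15, Tara:19, Uma:11, Yara:23.
The smallest farness is 11, for Uma, so Uma has the highest closeness.

Uma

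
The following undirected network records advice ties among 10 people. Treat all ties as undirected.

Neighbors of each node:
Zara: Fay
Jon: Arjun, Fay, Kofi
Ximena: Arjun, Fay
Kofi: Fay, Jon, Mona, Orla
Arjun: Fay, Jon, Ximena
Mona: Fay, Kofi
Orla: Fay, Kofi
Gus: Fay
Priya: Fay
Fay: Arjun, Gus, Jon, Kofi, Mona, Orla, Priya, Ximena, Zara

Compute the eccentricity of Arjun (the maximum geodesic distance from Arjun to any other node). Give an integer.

Distances from Arjun: Fay:1, Gus:2, Jon:1, Kofi:2, Mona:2, Orla:2, Priya:2, Ximena:1, Zara:2.
The largest is 2 (to Gus, Orla, Kofi, Priya, Mona, and Zara), so the eccentricity of Arjun is 2.

2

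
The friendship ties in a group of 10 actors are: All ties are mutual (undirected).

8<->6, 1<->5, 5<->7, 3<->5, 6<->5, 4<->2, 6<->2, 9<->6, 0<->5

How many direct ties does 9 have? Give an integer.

1

9 is directly tied to 6. That is 1 neighbor, so the degree of 9 is 1.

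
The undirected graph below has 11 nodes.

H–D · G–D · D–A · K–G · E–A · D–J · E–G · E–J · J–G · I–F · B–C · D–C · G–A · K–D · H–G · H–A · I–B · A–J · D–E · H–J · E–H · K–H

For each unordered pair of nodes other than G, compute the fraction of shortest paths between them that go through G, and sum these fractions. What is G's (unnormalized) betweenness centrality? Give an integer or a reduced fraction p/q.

1

Pairs whose geodesics pass through G — E–K: 1/3; J–K: 1/3; A–K: 1/3.
All other pairs contribute 0.
Summing the contributions gives betweenness(G) = 1.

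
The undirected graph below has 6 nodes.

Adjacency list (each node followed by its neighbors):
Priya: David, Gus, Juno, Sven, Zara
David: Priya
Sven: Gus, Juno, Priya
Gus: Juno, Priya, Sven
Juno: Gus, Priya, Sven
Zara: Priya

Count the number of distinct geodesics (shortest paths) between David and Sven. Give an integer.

The shortest distance is 2, and the only length-2 path is David–Priya–Sven. So there is exactly 1 shortest path.

1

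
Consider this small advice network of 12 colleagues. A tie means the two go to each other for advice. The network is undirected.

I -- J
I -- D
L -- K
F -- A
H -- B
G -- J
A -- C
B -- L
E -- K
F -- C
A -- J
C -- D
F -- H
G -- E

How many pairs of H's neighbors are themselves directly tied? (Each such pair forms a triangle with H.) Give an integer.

H's neighbors are B and F, but none of them are tied to each other, so no triangle contains H.

0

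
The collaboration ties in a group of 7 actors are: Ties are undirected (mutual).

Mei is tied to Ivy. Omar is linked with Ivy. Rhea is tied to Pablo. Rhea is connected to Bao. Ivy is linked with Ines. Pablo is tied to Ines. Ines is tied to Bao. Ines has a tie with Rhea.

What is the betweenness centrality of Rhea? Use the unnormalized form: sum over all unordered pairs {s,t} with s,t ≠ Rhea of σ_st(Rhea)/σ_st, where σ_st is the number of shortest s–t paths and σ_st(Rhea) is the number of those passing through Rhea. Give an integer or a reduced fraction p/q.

Pairs whose geodesics pass through Rhea — Bao–Pablo: 1/2.
All other pairs contribute 0.
Summing the contributions gives betweenness(Rhea) = 1/2.

1/2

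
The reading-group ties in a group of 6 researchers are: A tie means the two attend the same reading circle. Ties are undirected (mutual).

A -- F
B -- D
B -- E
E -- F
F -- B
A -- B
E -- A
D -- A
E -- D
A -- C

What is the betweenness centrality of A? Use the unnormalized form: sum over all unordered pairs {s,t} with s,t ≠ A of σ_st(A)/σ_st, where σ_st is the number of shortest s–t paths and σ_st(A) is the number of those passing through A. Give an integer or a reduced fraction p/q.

13/3

Pairs whose geodesics pass through A — E–C: 1; B–C: 1; D–C: 1; D–F: 1/3; C–F: 1.
All other pairs contribute 0.
Summing the contributions gives betweenness(A) = 13/3.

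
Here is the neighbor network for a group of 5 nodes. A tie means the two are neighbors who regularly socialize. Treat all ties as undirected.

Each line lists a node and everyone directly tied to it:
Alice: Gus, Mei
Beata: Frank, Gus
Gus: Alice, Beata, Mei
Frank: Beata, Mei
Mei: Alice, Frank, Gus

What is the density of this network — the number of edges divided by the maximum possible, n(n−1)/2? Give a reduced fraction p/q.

3/5

There are 6 edges and 5 nodes, so the maximum possible is C(5,2) = 10.
Density = 6/10 = 3/5.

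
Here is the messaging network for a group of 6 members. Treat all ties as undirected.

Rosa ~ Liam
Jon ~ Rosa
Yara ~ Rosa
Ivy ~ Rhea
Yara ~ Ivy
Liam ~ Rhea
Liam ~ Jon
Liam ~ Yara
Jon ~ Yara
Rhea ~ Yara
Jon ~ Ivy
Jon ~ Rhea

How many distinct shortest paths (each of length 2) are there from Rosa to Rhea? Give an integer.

3

The shortest distance is 2. The length-2 paths are: Rosa–Liam–Rhea; Rosa–Yara–Rhea; Rosa–Jon–Rhea.
That gives 3 distinct shortest paths.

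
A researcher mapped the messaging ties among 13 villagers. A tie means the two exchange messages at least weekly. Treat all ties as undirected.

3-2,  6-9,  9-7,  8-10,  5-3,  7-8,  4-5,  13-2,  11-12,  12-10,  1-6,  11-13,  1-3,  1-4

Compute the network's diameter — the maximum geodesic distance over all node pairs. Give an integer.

6

Eccentricity of each node (its greatest distance to any other): 1:5, 2:5, 3:5, 4:6, 5:6, 6:5, 7:5, 8:6, 9:5, 10:6, 11:5, 12:6, 13:5.
The maximum eccentricity is 6, realized for instance by the pair 8–5 via 8 – 7 – 9 – 6 – 1 – 4 – 5. So the diameter is 6.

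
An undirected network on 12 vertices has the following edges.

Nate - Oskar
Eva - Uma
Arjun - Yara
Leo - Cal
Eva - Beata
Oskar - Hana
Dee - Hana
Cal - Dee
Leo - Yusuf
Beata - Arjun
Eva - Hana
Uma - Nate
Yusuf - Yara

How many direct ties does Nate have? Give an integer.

Nate is directly tied to Oskar and Uma. That is 2 neighbors, so the degree of Nate is 2.

2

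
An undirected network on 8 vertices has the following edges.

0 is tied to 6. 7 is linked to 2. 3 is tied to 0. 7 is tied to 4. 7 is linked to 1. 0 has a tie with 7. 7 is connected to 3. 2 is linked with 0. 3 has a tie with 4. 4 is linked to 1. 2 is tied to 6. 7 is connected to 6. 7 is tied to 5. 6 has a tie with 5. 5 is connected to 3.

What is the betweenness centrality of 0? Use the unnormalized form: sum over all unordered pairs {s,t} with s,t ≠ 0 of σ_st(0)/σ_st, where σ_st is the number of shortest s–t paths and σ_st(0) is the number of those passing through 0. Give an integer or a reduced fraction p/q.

Pairs whose geodesics pass through 0 — 3–2: 1/2; 3–6: 1/3.
All other pairs contribute 0.
Summing the contributions gives betweenness(0) = 5/6.

5/6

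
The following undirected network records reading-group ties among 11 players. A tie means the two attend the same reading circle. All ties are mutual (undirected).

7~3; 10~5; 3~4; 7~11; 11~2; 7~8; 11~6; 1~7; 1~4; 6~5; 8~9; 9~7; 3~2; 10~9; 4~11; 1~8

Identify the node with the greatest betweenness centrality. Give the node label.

7

Unnormalized betweenness of each node: 1:67/30, 2:11/12, 3:217/60, 4:19/6, 5:38/15, 6:347/60, 7:941/60, 8:17/10, 9:493/60, 10:15/4, 11:72/5.
7 has the largest value, 941/60, making it the main broker — the node through which the most shortest paths run.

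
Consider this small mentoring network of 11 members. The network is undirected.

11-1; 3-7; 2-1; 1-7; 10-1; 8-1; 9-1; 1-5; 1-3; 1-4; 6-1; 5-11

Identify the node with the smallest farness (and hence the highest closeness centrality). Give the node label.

Farness (sum of distances to all others) for each node — 1:10, 2:19, 3:18, 4:19, 5:18, 6:19, 7:18, 8:19, 9:19, 10:19, 11:18.
The smallest farness is 10, for 1, so 1 has the highest closeness.

1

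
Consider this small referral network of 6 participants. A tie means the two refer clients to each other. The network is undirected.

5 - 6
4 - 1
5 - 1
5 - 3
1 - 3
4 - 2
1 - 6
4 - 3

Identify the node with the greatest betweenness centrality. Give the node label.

4

Unnormalized betweenness of each node: 1:7/2, 2:0, 3:1, 4:4, 5:1/2, 6:0.
4 has the largest value, 4, making it the main broker — the node through which the most shortest paths run.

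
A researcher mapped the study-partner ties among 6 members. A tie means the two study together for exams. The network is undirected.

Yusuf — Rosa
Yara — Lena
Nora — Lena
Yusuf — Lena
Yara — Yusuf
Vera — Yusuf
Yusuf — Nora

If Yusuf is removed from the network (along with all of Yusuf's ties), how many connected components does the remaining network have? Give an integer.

3

Without Yusuf, the remaining ties split the others into: {Lena, Nora, Yara}; {Rosa}; {Vera}.
That's 3 separate components.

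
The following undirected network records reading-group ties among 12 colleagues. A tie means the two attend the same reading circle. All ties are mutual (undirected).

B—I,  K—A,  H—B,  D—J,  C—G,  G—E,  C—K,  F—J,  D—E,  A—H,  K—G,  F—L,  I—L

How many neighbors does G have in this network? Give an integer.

3

G is directly tied to C, E, and K. That is 3 neighbors, so the degree of G is 3.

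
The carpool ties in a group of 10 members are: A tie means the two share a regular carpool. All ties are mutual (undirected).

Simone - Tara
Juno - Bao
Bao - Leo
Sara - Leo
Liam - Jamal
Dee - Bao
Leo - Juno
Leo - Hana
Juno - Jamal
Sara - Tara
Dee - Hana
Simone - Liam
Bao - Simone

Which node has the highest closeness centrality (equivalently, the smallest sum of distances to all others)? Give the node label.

Bao

Farness (sum of distances to all others) for each node — Bao:14, Dee:20, Hana:21, Jamal:20, Juno:16, Leo:15, Liam:21, Sara:19, Simone:16, Tara:20.
The smallest farness is 14, for Bao, so Bao has the highest closeness.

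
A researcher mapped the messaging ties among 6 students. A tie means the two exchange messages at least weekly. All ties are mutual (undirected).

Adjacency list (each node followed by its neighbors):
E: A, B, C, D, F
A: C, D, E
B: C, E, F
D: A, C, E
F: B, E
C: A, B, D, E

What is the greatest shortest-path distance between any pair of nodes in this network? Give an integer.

2

Eccentricity of each node (its greatest distance to any other): A:2, B:2, C:2, D:2, E:1, F:2.
The maximum eccentricity is 2, realized for instance by the pair D–F via D – E – F. So the diameter is 2.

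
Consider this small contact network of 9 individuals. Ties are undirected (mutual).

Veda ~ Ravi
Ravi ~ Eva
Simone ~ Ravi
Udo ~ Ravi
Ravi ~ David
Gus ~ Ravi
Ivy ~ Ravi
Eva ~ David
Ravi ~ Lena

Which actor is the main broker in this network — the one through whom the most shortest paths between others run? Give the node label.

Ravi

Unnormalized betweenness of each node: David:0, Eva:0, Gus:0, Ivy:0, Lena:0, Ravi:27, Simone:0, Udo:0, Veda:0.
Ravi has the largest value, 27, making it the main broker — the node through which the most shortest paths run.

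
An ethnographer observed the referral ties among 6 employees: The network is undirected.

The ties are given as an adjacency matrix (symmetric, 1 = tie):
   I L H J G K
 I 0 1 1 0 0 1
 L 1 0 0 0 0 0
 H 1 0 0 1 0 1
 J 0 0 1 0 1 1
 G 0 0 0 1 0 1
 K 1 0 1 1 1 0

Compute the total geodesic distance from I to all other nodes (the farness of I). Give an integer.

Distances from I: G:2, H:1, J:2, K:1, L:1.
Sum = 2 + 1 + 2 + 1 + 1 = 7.

7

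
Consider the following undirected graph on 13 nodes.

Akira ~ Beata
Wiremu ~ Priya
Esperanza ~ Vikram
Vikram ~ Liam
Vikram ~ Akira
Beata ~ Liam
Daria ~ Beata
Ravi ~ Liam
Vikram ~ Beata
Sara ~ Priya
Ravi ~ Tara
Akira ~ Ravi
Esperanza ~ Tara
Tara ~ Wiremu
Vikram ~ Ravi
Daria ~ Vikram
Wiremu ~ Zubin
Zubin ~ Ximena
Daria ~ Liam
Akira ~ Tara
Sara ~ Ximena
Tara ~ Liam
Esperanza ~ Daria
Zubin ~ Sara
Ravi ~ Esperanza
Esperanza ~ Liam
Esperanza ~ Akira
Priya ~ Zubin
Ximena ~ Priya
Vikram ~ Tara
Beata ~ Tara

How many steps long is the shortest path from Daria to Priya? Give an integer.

4

One shortest route is Daria – Vikram – Tara – Wiremu – Priya, which uses 4 edges, and at distance 3 from Daria we only reach {Wiremu}, which does not include Priya. So d(Daria,Priya) = 4.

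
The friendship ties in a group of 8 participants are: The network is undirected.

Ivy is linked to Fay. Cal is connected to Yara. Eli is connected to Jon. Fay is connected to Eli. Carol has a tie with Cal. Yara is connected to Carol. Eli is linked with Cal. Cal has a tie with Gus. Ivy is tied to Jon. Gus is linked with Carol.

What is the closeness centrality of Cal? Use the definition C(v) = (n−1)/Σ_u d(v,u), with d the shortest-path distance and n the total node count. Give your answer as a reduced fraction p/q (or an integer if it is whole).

7/11

Distances from Cal: Carol:1, Eli:1, Fay:2, Gus:1, Ivy:3, Jon:2, Yara:1. Sum = 11.
n = 8, so closeness = 7/11.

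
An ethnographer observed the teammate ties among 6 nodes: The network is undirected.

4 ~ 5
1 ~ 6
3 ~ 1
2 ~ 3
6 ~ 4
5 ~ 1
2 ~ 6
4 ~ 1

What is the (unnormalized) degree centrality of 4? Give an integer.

4 is directly tied to 1, 5, and 6. That is 3 neighbors, so the degree of 4 is 3.

3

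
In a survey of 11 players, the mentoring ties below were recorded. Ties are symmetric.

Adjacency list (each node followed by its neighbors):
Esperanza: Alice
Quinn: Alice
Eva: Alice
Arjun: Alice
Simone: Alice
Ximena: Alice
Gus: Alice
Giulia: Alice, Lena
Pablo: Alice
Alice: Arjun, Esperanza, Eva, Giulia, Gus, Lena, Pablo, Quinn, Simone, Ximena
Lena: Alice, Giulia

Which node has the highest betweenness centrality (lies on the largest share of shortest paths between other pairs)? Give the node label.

Unnormalized betweenness of each node: Alice:44, Arjun:0, Esperanza:0, Eva:0, Giulia:0, Gus:0, Lena:0, Pablo:0, Quinn:0, Simone:0, Ximena:0.
Alice has the largest value, 44, making it the main broker — the node through which the most shortest paths run.

Alice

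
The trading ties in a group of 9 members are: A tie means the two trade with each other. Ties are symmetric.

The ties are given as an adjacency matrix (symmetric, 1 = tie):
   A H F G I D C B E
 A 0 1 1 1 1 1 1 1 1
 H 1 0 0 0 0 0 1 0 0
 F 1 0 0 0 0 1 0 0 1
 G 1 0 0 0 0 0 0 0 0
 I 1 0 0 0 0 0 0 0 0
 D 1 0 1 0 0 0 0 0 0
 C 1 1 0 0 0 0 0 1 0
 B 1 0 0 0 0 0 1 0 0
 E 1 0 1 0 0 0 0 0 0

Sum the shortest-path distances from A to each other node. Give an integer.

Distances from A: B:1, C:1, D:1, E:1, F:1, G:1, H:1, I:1.
Sum = 1 + 1 + 1 + 1 + 1 + 1 + 1 + 1 = 8.

8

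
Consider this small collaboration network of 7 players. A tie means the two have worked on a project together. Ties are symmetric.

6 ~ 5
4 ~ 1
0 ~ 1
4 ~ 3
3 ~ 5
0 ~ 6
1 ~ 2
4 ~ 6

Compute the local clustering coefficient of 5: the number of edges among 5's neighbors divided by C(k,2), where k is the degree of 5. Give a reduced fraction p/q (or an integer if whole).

0

5's neighbors: 3 and 6 (k = 2).
Possible neighbor pairs: C(2,2) = 1. Edges among them: none → e = 0.
Clustering(5) = 0/1.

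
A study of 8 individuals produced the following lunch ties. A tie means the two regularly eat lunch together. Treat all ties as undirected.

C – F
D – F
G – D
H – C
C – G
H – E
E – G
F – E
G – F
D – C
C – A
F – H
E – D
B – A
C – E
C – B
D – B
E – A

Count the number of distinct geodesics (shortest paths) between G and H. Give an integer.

The shortest distance is 2. The length-2 paths are: G–F–H; G–C–H; G–E–H.
That gives 3 distinct shortest paths.

3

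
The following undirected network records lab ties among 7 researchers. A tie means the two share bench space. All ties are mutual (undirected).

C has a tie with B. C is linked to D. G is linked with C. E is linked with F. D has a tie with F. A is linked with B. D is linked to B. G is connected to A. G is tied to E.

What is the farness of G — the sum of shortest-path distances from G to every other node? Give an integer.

9

Distances from G: A:1, B:2, C:1, D:2, E:1, F:2.
Sum = 1 + 2 + 1 + 2 + 1 + 2 = 9.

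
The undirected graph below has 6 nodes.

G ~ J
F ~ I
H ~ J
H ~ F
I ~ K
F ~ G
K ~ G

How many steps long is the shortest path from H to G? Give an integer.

2

One shortest route is H – J – G, which uses 2 edges, and H and G are not directly tied, so nothing shorter exists. So d(H,G) = 2.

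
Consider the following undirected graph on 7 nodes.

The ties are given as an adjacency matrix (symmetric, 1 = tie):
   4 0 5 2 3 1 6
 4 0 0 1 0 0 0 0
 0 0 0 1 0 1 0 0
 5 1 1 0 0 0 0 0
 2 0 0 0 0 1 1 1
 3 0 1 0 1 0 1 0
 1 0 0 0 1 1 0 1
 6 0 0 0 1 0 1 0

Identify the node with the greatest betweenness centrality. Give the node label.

Unnormalized betweenness of each node: 0:8, 1:2, 2:2, 3:9, 4:0, 5:5, 6:0.
3 has the largest value, 9, making it the main broker — the node through which the most shortest paths run.

3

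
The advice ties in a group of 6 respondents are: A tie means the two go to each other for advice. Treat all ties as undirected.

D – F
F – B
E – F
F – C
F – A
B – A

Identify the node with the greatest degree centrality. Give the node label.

Degrees — A:2, B:2, C:1, D:1, E:1, F:5.
The maximum is 5, attained only by F.

F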